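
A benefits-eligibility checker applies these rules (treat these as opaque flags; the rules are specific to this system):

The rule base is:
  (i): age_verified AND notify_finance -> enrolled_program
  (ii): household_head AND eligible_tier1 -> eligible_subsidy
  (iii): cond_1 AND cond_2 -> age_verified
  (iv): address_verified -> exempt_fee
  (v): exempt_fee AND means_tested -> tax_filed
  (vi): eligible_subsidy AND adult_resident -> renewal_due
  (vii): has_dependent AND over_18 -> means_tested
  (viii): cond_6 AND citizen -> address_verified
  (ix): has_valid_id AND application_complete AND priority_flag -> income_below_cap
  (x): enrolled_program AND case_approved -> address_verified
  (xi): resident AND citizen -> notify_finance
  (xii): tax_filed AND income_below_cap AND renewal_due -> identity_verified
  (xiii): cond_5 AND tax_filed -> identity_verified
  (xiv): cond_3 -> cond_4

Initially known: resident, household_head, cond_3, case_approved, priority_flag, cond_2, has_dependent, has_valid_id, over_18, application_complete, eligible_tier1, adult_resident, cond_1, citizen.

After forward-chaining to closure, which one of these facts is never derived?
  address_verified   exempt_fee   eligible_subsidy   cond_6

Round 1: (ii) [household_head AND eligible_tier1 -> eligible_subsidy]; (iii) [cond_1 AND cond_2 -> age_verified]; (vii) [has_dependent AND over_18 -> means_tested]; (ix) [has_valid_id AND application_complete AND priority_flag -> income_below_cap]; (xi) [resident AND citizen -> notify_finance]; (xiv) [cond_3 -> cond_4]. New: eligible_subsidy, age_verified, means_tested, income_below_cap, notify_finance, cond_4.
Round 2: (i) [age_verified AND notify_finance -> enrolled_program]; (vi) [eligible_subsidy AND adult_resident -> renewal_due]. New: enrolled_program, renewal_due.
Round 3: (x) [enrolled_program AND case_approved -> address_verified]. New: address_verified.
Round 4: (iv) [address_verified -> exempt_fee]. New: exempt_fee.
Round 5: (v) [exempt_fee AND means_tested -> tax_filed]. New: tax_filed.
Round 6: (xii) [tax_filed AND income_below_cap AND renewal_due -> identity_verified]. New: identity_verified.
Derived: eligible_subsidy (round 1), address_verified (round 3), exempt_fee (round 4). cond_6 never appears in any round.

cond_6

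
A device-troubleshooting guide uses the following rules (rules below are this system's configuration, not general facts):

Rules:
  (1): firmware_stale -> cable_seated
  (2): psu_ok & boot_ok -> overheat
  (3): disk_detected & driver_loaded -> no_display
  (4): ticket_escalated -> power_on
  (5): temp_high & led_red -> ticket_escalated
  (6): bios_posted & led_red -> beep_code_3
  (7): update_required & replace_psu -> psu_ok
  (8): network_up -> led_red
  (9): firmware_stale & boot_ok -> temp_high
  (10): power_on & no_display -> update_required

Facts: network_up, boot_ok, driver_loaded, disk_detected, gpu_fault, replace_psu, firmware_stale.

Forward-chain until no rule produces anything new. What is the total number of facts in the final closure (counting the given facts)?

Round 1: (1) [firmware_stale -> cable_seated]; (3) [disk_detected & driver_loaded -> no_display]; (8) [network_up -> led_red]; (9) [firmware_stale & boot_ok -> temp_high]. New: cable_seated, no_display, led_red, temp_high.
Round 2: (5) [temp_high & led_red -> ticket_escalated]. New: ticket_escalated.
Round 3: (4) [ticket_escalated -> power_on]. New: power_on.
Round 4: (10) [power_on & no_display -> update_required]. New: update_required.
Round 5: (7) [update_required & replace_psu -> psu_ok]. New: psu_ok.
Round 6: (2) [psu_ok & boot_ok -> overheat]. New: overheat.
Closure: {boot_ok, cable_seated, disk_detected, driver_loaded, firmware_stale, gpu_fault, led_red, network_up, no_display, overheat, power_on, psu_ok, replace_psu, temp_high, ticket_escalated, update_required} — 16 facts.

16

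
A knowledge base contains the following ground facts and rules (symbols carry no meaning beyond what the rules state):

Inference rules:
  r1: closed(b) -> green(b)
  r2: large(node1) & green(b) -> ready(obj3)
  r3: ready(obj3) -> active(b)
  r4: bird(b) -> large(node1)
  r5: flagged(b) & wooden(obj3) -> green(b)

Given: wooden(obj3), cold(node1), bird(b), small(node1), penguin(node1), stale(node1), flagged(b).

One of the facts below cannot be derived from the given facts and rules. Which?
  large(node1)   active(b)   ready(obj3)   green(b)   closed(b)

closed(b)

Round 1 — r4, r5, derive large(node1), green(b).
Round 2 — r2, derive ready(obj3).
Round 3 — r3, derive active(b).
Derived: green(b) (round 1), large(node1) (round 1), active(b) (round 3), ready(obj3) (round 2). closed(b) never appears in any round.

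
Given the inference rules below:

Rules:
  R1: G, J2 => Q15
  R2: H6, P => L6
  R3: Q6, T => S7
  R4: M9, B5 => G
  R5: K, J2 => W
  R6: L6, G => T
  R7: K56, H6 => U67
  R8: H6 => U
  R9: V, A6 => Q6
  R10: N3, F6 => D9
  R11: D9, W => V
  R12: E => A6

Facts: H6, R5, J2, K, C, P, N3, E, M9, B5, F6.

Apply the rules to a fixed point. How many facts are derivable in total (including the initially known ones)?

22

Round 1 fires R2, R4, R5, R8, R10, R12, giving L6, G, W, U, D9, A6.
Round 2 fires R1, R6, R11, giving Q15, T, V.
Round 3 fires R9, giving Q6.
Round 4 fires R3, giving S7.
Closure: {A6, B5, C, D9, E, F6, G, H6, J2, K, L6, M9, N3, P, Q15, Q6, R5, S7, T, U, V, W} — 22 facts.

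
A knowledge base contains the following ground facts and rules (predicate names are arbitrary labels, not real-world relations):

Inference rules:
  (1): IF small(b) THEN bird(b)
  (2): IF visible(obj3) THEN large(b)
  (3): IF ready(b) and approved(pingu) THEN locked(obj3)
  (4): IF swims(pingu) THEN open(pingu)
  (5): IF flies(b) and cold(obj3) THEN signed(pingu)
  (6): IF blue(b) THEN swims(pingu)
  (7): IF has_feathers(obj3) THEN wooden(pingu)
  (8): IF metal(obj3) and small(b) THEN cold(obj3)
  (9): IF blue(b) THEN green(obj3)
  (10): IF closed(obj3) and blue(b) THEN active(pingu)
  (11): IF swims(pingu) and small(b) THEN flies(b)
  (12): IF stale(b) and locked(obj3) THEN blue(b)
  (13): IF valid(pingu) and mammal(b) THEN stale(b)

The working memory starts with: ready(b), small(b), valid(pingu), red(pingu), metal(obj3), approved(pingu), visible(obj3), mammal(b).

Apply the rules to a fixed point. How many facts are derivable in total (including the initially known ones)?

19

Round 1: (1) [IF small(b) THEN bird(b)]; (2) [IF visible(obj3) THEN large(b)]; (3) [IF ready(b) and approved(pingu) THEN locked(obj3)]; (8) [IF metal(obj3) and small(b) THEN cold(obj3)]; (13) [IF valid(pingu) and mammal(b) THEN stale(b)]. New: bird(b), large(b), locked(obj3), cold(obj3), stale(b).
Round 2: (12) [IF stale(b) and locked(obj3) THEN blue(b)]. New: blue(b).
Round 3: (6) [IF blue(b) THEN swims(pingu)]; (9) [IF blue(b) THEN green(obj3)]. New: swims(pingu), green(obj3).
Round 4: (4) [IF swims(pingu) THEN open(pingu)]; (11) [IF swims(pingu) and small(b) THEN flies(b)]. New: open(pingu), flies(b).
Round 5: (5) [IF flies(b) and cold(obj3) THEN signed(pingu)]. New: signed(pingu).
Closure: {approved(pingu), bird(b), blue(b), cold(obj3), flies(b), green(obj3), large(b), locked(obj3), mammal(b), metal(obj3), open(pingu), ready(b), red(pingu), signed(pingu), small(b), stale(b), swims(pingu), valid(pingu), visible(obj3)} — 19 facts.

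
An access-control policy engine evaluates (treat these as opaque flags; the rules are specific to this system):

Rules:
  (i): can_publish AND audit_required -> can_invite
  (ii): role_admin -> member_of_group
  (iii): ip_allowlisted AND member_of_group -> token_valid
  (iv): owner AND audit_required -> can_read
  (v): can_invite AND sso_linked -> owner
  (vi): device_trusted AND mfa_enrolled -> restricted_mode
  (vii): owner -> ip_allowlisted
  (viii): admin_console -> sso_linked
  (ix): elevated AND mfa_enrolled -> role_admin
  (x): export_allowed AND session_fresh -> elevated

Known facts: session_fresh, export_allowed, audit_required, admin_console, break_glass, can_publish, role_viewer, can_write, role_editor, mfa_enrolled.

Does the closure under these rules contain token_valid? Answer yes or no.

yes

Round 1: (i) [can_publish AND audit_required -> can_invite]; (viii) [admin_console -> sso_linked]; (x) [export_allowed AND session_fresh -> elevated]. Adds can_invite, sso_linked, elevated.
Round 2: (v) [can_invite AND sso_linked -> owner]; (ix) [elevated AND mfa_enrolled -> role_admin]. Adds owner, role_admin.
Round 3: (ii) [role_admin -> member_of_group]; (iv) [owner AND audit_required -> can_read]; (vii) [owner -> ip_allowlisted]. Adds member_of_group, can_read, ip_allowlisted.
Round 4: (iii) [ip_allowlisted AND member_of_group -> token_valid]. Adds token_valid.
token_valid appears in round 4, so it is derivable.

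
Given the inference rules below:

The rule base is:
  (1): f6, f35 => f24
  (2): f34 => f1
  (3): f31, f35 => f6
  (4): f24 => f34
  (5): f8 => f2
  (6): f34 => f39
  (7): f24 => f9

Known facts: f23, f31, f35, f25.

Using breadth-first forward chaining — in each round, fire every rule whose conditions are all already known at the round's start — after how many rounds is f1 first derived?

Round 1: (3) [f31, f35 => f6]. Adds f6.
Round 2: (1) [f6, f35 => f24]. Adds f24.
Round 3: (4) [f24 => f34]; (7) [f24 => f9]. Adds f34, f9.
Round 4: (2) [f34 => f1]; (6) [f34 => f39]. Adds f1, f39.
f1 first appears in round 4.

4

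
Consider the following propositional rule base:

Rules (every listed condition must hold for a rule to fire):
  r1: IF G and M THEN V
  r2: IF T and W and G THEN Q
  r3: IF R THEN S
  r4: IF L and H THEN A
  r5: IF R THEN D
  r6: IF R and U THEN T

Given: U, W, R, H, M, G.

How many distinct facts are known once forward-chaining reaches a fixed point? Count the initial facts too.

Round 1 — r1, r3, r5, r6, derive V, S, D, T.
Round 2 — r2, derive Q.
Closure: {D, G, H, M, Q, R, S, T, U, V, W} — 11 facts.

11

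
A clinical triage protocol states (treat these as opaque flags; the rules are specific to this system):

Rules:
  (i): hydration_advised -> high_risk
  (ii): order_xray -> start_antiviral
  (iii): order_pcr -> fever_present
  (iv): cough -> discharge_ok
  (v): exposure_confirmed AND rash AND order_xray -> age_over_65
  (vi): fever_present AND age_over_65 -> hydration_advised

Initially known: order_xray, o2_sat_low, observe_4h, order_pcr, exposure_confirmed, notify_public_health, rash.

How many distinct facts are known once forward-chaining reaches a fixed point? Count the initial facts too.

Round 1 fires (ii), (iii), (v), giving start_antiviral, fever_present, age_over_65.
Round 2 fires (vi), giving hydration_advised.
Round 3 fires (i), giving high_risk.
Closure: {age_over_65, exposure_confirmed, fever_present, high_risk, hydration_advised, notify_public_health, o2_sat_low, observe_4h, order_pcr, order_xray, rash, start_antiviral} — 12 facts.

12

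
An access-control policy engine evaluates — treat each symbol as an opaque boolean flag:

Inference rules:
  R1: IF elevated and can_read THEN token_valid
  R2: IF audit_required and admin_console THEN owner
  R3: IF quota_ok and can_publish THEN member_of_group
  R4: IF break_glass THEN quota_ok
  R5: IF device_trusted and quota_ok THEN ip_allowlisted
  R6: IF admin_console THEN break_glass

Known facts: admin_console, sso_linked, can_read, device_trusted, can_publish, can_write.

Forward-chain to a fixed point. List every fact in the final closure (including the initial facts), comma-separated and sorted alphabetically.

admin_console, break_glass, can_publish, can_read, can_write, device_trusted, ip_allowlisted, member_of_group, quota_ok, sso_linked

[1] R6 [IF admin_console THEN break_glass]. ⇒ new: break_glass.
[2] R4 [IF break_glass THEN quota_ok]. ⇒ new: quota_ok.
[3] R3 [IF quota_ok and can_publish THEN member_of_group]; R5 [IF device_trusted and quota_ok THEN ip_allowlisted]. ⇒ new: member_of_group, ip_allowlisted.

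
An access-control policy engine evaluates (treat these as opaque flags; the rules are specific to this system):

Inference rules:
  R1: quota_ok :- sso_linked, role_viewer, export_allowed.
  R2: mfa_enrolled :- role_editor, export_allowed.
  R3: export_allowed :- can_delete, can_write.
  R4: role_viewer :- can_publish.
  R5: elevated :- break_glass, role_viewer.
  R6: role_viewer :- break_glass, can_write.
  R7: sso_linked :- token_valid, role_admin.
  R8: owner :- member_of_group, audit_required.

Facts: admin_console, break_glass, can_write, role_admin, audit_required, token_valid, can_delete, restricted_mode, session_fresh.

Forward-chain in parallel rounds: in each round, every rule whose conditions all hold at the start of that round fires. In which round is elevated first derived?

Round 1: R3 [export_allowed :- can_delete, can_write.]; R6 [role_viewer :- break_glass, can_write.]; R7 [sso_linked :- token_valid, role_admin.]. New: export_allowed, role_viewer, sso_linked.
Round 2: R1 [quota_ok :- sso_linked, role_viewer, export_allowed.]; R5 [elevated :- break_glass, role_viewer.]. New: quota_ok, elevated.
elevated first appears in round 2.

2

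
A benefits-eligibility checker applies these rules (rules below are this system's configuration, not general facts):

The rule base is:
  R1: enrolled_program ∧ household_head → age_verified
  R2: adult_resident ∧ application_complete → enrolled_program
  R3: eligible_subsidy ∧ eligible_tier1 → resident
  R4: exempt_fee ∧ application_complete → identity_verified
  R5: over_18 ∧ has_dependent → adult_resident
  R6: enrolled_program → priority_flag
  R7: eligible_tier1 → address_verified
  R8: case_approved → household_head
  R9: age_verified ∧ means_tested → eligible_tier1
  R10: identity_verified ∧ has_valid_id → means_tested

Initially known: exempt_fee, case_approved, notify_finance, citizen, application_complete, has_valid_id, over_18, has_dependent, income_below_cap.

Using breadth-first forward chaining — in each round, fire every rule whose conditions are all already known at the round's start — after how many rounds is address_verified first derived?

Round 1 — R4, R5, R8, derive identity_verified, adult_resident, household_head.
Round 2 — R2, R10, derive enrolled_program, means_tested.
Round 3 — R1, R6, derive age_verified, priority_flag.
Round 4 — R9, derive eligible_tier1.
Round 5 — R7, derive address_verified.
address_verified first appears in round 5.

5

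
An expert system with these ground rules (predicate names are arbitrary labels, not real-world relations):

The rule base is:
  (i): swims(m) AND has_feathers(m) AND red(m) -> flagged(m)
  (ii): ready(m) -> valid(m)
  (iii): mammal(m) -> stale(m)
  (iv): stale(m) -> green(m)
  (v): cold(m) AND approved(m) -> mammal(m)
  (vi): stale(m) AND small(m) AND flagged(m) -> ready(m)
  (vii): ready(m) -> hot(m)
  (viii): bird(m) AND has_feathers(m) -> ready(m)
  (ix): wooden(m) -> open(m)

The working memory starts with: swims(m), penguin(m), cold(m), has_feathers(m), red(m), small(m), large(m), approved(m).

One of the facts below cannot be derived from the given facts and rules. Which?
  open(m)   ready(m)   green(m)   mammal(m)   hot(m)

Round 1: (i) [swims(m) AND has_feathers(m) AND red(m) -> flagged(m)]; (v) [cold(m) AND approved(m) -> mammal(m)]. New: flagged(m), mammal(m).
Round 2: (iii) [mammal(m) -> stale(m)]. New: stale(m).
Round 3: (iv) [stale(m) -> green(m)]; (vi) [stale(m) AND small(m) AND flagged(m) -> ready(m)]. New: green(m), ready(m).
Round 4: (ii) [ready(m) -> valid(m)]; (vii) [ready(m) -> hot(m)]. New: valid(m), hot(m).
Derived: hot(m) (round 4), mammal(m) (round 1), green(m) (round 3), ready(m) (round 3). open(m) never appears in any round.

open(m)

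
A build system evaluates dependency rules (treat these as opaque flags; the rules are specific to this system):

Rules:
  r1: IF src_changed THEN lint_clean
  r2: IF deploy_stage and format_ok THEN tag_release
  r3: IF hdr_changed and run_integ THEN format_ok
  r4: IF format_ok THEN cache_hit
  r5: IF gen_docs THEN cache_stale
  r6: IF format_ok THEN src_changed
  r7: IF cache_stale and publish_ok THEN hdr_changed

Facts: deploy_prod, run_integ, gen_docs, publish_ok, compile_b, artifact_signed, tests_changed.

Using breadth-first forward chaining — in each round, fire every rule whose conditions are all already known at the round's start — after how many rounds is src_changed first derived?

4

Round 1: r5 [IF gen_docs THEN cache_stale]. Adds cache_stale.
Round 2: r7 [IF cache_stale and publish_ok THEN hdr_changed]. Adds hdr_changed.
Round 3: r3 [IF hdr_changed and run_integ THEN format_ok]. Adds format_ok.
Round 4: r4 [IF format_ok THEN cache_hit]; r6 [IF format_ok THEN src_changed]. Adds cache_hit, src_changed.
src_changed first appears in round 4.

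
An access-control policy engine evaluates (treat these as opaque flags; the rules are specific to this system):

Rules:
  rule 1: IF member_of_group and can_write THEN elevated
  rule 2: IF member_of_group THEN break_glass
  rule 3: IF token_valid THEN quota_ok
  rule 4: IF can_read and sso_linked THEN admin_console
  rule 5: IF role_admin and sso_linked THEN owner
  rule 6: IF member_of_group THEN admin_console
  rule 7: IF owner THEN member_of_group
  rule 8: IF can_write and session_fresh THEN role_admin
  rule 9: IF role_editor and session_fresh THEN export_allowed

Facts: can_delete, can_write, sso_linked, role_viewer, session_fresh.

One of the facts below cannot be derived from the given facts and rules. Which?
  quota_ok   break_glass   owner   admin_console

Round 1: rule 8 [IF can_write and session_fresh THEN role_admin]. Adds role_admin.
Round 2: rule 5 [IF role_admin and sso_linked THEN owner]. Adds owner.
Round 3: rule 7 [IF owner THEN member_of_group]. Adds member_of_group.
Round 4: rule 1 [IF member_of_group and can_write THEN elevated]; rule 2 [IF member_of_group THEN break_glass]; rule 6 [IF member_of_group THEN admin_console]. Adds elevated, break_glass, admin_console.
Derived: owner (round 2), admin_console (round 4), break_glass (round 4). quota_ok never appears in any round.

quota_ok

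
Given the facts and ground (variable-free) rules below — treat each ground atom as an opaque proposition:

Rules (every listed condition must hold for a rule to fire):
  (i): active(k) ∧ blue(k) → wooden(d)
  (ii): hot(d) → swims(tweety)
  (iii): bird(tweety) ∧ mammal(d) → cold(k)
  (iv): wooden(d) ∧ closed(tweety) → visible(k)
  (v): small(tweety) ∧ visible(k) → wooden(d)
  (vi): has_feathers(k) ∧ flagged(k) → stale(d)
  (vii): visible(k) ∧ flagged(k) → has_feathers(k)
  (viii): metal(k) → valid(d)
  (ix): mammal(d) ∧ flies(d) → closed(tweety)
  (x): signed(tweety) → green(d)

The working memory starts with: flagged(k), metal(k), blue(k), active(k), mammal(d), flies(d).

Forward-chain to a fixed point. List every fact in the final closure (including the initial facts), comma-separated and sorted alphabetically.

active(k), blue(k), closed(tweety), flagged(k), flies(d), has_feathers(k), mammal(d), metal(k), stale(d), valid(d), visible(k), wooden(d)

Round 1: (i) [active(k) ∧ blue(k) → wooden(d)]; (viii) [metal(k) → valid(d)]; (ix) [mammal(d) ∧ flies(d) → closed(tweety)]. Adds wooden(d), valid(d), closed(tweety).
Round 2: (iv) [wooden(d) ∧ closed(tweety) → visible(k)]. Adds visible(k).
Round 3: (vii) [visible(k) ∧ flagged(k) → has_feathers(k)]. Adds has_feathers(k).
Round 4: (vi) [has_feathers(k) ∧ flagged(k) → stale(d)]. Adds stale(d).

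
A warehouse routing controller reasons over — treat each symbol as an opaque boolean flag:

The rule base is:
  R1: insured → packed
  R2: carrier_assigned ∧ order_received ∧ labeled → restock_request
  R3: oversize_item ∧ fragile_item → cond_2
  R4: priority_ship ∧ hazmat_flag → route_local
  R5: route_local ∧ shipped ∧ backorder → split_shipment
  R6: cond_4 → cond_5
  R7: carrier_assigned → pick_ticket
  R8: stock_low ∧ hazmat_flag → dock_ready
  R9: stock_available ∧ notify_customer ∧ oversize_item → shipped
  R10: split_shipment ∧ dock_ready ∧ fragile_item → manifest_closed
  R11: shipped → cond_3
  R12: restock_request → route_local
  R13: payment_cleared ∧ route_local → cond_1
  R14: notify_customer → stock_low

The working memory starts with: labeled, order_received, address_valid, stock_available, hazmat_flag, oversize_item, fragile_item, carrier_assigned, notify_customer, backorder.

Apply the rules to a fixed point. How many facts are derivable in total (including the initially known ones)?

Round 1 — R2, R3, R7, R9, R14, derive restock_request, cond_2, pick_ticket, shipped, stock_low.
Round 2 — R8, R11, R12, derive dock_ready, cond_3, route_local.
Round 3 — R5, derive split_shipment.
Round 4 — R10, derive manifest_closed.
Closure: {address_valid, backorder, carrier_assigned, cond_2, cond_3, dock_ready, fragile_item, hazmat_flag, labeled, manifest_closed, notify_customer, order_received, oversize_item, pick_ticket, restock_request, route_local, shipped, split_shipment, stock_available, stock_low} — 20 facts.

20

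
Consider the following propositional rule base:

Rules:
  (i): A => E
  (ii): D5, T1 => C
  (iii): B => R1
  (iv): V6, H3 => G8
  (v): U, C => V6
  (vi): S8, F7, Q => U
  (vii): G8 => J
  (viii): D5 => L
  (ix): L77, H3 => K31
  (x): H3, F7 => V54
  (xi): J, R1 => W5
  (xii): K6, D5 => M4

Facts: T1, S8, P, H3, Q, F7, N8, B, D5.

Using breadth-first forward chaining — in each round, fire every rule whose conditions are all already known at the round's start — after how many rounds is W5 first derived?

Round 1: (ii) [D5, T1 => C]; (iii) [B => R1]; (vi) [S8, F7, Q => U]; (viii) [D5 => L]; (x) [H3, F7 => V54]. New: C, R1, U, L, V54.
Round 2: (v) [U, C => V6]. New: V6.
Round 3: (iv) [V6, H3 => G8]. New: G8.
Round 4: (vii) [G8 => J]. New: J.
Round 5: (xi) [J, R1 => W5]. New: W5.
W5 first appears in round 5.

5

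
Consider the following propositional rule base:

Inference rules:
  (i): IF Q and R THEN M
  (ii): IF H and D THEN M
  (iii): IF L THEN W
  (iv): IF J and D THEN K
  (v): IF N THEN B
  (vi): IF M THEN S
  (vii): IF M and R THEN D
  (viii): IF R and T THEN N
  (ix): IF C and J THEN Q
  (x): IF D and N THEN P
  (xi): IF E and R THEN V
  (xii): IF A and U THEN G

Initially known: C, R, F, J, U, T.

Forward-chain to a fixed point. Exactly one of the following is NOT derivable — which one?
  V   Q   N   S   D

V

Round 1: (viii) [IF R and T THEN N]; (ix) [IF C and J THEN Q]. Adds N, Q.
Round 2: (i) [IF Q and R THEN M]; (v) [IF N THEN B]. Adds M, B.
Round 3: (vi) [IF M THEN S]; (vii) [IF M and R THEN D]. Adds S, D.
Round 4: (iv) [IF J and D THEN K]; (x) [IF D and N THEN P]. Adds K, P.
Derived: D (round 3), S (round 3), Q (round 1), N (round 1). V never appears in any round.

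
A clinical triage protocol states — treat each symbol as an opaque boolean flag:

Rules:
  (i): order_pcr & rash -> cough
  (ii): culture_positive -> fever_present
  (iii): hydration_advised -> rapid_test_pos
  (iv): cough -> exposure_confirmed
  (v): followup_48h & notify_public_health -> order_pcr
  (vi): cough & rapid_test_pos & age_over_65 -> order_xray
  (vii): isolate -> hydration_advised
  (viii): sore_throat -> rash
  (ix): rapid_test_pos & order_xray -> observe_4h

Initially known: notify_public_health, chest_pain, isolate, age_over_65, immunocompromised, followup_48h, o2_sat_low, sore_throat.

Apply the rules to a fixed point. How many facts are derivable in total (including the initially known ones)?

Round 1: (v) [followup_48h & notify_public_health -> order_pcr]; (vii) [isolate -> hydration_advised]; (viii) [sore_throat -> rash]. Adds order_pcr, hydration_advised, rash.
Round 2: (i) [order_pcr & rash -> cough]; (iii) [hydration_advised -> rapid_test_pos]. Adds cough, rapid_test_pos.
Round 3: (iv) [cough -> exposure_confirmed]; (vi) [cough & rapid_test_pos & age_over_65 -> order_xray]. Adds exposure_confirmed, order_xray.
Round 4: (ix) [rapid_test_pos & order_xray -> observe_4h]. Adds observe_4h.
Closure: {age_over_65, chest_pain, cough, exposure_confirmed, followup_48h, hydration_advised, immunocompromised, isolate, notify_public_health, o2_sat_low, observe_4h, order_pcr, order_xray, rapid_test_pos, rash, sore_throat} — 16 facts.

16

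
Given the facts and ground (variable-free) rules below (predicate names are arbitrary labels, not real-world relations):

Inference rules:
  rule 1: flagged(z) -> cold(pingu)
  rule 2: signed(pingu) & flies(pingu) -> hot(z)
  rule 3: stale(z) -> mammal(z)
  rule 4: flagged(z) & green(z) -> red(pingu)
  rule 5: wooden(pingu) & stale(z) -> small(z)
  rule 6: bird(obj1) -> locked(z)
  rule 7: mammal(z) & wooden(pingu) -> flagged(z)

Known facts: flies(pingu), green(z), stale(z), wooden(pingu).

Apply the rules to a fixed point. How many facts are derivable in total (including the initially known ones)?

9

Round 1 fires rule 3, rule 5, giving mammal(z), small(z).
Round 2 fires rule 7, giving flagged(z).
Round 3 fires rule 1, rule 4, giving cold(pingu), red(pingu).
Closure: {cold(pingu), flagged(z), flies(pingu), green(z), mammal(z), red(pingu), small(z), stale(z), wooden(pingu)} — 9 facts.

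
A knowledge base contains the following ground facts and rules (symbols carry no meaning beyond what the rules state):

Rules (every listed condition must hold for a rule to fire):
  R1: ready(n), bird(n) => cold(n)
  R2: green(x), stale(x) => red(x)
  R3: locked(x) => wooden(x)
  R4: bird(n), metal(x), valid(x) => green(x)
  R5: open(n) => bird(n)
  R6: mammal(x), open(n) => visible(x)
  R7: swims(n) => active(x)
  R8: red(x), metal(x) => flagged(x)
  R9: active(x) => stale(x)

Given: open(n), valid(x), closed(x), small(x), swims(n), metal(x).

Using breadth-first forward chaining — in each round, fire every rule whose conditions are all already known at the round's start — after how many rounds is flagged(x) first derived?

Round 1 — R5, R7, derive bird(n), active(x).
Round 2 — R4, R9, derive green(x), stale(x).
Round 3 — R2, derive red(x).
Round 4 — R8, derive flagged(x).
flagged(x) first appears in round 4.

4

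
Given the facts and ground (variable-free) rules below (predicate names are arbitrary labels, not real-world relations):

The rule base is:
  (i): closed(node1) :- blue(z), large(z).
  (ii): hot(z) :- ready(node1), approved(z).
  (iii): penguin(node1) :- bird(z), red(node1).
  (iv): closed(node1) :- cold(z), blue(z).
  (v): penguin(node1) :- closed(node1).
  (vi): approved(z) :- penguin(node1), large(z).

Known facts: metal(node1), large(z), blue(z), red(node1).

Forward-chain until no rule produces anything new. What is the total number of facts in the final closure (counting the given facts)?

Round 1: (i) [closed(node1) :- blue(z), large(z).]. New: closed(node1).
Round 2: (v) [penguin(node1) :- closed(node1).]. New: penguin(node1).
Round 3: (vi) [approved(z) :- penguin(node1), large(z).]. New: approved(z).
Closure: {approved(z), blue(z), closed(node1), large(z), metal(node1), penguin(node1), red(node1)} — 7 facts.

7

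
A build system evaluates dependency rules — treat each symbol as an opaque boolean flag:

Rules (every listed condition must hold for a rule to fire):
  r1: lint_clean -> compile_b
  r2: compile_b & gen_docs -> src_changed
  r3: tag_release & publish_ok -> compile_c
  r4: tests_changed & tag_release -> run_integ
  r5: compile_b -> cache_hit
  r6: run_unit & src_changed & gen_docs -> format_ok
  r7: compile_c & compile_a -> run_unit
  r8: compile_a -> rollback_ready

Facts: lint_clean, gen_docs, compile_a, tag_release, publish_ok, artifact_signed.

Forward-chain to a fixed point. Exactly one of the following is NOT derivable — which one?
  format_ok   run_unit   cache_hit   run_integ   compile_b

[1] r1 [lint_clean -> compile_b]; r3 [tag_release & publish_ok -> compile_c]; r8 [compile_a -> rollback_ready]. ⇒ new: compile_b, compile_c, rollback_ready.
[2] r2 [compile_b & gen_docs -> src_changed]; r5 [compile_b -> cache_hit]; r7 [compile_c & compile_a -> run_unit]. ⇒ new: src_changed, cache_hit, run_unit.
[3] r6 [run_unit & src_changed & gen_docs -> format_ok]. ⇒ new: format_ok.
Derived: run_unit (round 2), format_ok (round 3), cache_hit (round 2), compile_b (round 1). run_integ never appears in any round.

run_integ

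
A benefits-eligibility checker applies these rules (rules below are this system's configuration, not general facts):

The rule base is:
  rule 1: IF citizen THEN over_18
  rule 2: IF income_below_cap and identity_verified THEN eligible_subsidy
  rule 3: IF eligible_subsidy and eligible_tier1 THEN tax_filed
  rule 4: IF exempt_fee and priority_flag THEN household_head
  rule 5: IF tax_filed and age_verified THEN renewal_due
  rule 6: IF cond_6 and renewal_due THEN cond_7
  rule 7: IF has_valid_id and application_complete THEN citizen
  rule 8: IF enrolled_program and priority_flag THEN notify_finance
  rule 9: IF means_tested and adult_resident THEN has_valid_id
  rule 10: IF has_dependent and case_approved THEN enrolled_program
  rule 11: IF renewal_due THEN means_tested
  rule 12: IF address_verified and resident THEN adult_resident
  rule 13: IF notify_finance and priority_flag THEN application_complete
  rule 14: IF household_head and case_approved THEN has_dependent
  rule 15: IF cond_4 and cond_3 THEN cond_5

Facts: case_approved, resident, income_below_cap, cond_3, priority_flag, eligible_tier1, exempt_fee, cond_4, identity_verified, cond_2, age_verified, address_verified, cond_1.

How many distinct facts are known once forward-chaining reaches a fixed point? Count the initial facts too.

Round 1 — rule 2, rule 4, rule 12, rule 15, derive eligible_subsidy, household_head, adult_resident, cond_5.
Round 2 — rule 3, rule 14, derive tax_filed, has_dependent.
Round 3 — rule 5, rule 10, derive renewal_due, enrolled_program.
Round 4 — rule 8, rule 11, derive notify_finance, means_tested.
Round 5 — rule 9, rule 13, derive has_valid_id, application_complete.
Round 6 — rule 7, derive citizen.
Round 7 — rule 1, derive over_18.
Closure: {address_verified, adult_resident, age_verified, application_complete, case_approved, citizen, cond_1, cond_2, cond_3, cond_4, cond_5, eligible_subsidy, eligible_tier1, enrolled_program, exempt_fee, has_dependent, has_valid_id, household_head, identity_verified, income_below_cap, means_tested, notify_finance, over_18, priority_flag, renewal_due, resident, tax_filed} — 27 facts.

27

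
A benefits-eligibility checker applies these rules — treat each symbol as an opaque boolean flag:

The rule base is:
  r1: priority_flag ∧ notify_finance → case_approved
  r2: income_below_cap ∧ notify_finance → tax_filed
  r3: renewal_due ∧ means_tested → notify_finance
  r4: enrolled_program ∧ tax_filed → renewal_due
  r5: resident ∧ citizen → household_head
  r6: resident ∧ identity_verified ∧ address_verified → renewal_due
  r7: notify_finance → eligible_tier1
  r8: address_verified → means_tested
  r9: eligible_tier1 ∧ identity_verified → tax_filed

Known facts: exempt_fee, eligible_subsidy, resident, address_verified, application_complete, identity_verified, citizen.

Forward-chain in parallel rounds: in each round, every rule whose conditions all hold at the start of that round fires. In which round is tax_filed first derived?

4

Round 1 — r5, r6, r8, derive household_head, renewal_due, means_tested.
Round 2 — r3, derive notify_finance.
Round 3 — r7, derive eligible_tier1.
Round 4 — r9, derive tax_filed.
tax_filed first appears in round 4.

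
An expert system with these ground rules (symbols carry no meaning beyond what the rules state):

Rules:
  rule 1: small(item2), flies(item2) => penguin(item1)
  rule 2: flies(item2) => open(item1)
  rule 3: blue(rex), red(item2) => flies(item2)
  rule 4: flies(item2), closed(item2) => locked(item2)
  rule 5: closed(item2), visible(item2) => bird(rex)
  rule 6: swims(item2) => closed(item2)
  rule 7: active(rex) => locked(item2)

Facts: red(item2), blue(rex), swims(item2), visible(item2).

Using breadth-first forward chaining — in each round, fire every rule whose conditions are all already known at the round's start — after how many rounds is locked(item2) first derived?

2

Round 1: rule 3 [blue(rex), red(item2) => flies(item2)]; rule 6 [swims(item2) => closed(item2)]. New: flies(item2), closed(item2).
Round 2: rule 2 [flies(item2) => open(item1)]; rule 4 [flies(item2), closed(item2) => locked(item2)]; rule 5 [closed(item2), visible(item2) => bird(rex)]. New: open(item1), locked(item2), bird(rex).
locked(item2) first appears in round 2.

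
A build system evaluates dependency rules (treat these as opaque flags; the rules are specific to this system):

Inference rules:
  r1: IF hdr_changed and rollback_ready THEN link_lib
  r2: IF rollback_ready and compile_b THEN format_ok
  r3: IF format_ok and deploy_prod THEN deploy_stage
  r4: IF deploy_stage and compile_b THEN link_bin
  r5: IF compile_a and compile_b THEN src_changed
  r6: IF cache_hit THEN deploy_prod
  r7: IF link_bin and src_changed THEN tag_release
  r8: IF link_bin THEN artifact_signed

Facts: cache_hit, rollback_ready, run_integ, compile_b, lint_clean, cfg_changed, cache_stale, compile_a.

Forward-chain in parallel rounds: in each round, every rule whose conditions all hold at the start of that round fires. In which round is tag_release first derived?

Round 1 fires r2, r5, r6, giving format_ok, src_changed, deploy_prod.
Round 2 fires r3, giving deploy_stage.
Round 3 fires r4, giving link_bin.
Round 4 fires r7, r8, giving tag_release, artifact_signed.
tag_release first appears in round 4.

4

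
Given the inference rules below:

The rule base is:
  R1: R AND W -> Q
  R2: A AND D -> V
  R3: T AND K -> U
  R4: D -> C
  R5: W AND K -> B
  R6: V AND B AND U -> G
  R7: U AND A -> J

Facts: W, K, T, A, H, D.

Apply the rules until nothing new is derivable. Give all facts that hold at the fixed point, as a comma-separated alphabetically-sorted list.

[1] R2 [A AND D -> V]; R3 [T AND K -> U]; R4 [D -> C]; R5 [W AND K -> B]. ⇒ new: V, U, C, B.
[2] R6 [V AND B AND U -> G]; R7 [U AND A -> J]. ⇒ new: G, J.

A, B, C, D, G, H, J, K, T, U, V, W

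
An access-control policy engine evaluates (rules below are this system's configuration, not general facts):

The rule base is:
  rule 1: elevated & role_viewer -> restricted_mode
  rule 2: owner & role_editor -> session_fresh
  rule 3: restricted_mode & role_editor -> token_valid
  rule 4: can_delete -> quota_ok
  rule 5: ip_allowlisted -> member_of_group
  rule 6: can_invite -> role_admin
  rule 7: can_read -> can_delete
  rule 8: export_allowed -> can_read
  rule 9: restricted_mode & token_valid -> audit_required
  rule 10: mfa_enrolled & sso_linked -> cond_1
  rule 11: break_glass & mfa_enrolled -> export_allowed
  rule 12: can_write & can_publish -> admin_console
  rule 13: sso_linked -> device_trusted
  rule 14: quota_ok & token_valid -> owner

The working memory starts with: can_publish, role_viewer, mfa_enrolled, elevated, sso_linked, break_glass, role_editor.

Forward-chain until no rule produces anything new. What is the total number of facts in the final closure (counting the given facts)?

18

Round 1: rule 1 [elevated & role_viewer -> restricted_mode]; rule 10 [mfa_enrolled & sso_linked -> cond_1]; rule 11 [break_glass & mfa_enrolled -> export_allowed]; rule 13 [sso_linked -> device_trusted]. Adds restricted_mode, cond_1, export_allowed, device_trusted.
Round 2: rule 3 [restricted_mode & role_editor -> token_valid]; rule 8 [export_allowed -> can_read]. Adds token_valid, can_read.
Round 3: rule 7 [can_read -> can_delete]; rule 9 [restricted_mode & token_valid -> audit_required]. Adds can_delete, audit_required.
Round 4: rule 4 [can_delete -> quota_ok]. Adds quota_ok.
Round 5: rule 14 [quota_ok & token_valid -> owner]. Adds owner.
Round 6: rule 2 [owner & role_editor -> session_fresh]. Adds session_fresh.
Closure: {audit_required, break_glass, can_delete, can_publish, can_read, cond_1, device_trusted, elevated, export_allowed, mfa_enrolled, owner, quota_ok, restricted_mode, role_editor, role_viewer, session_fresh, sso_linked, token_valid} — 18 facts.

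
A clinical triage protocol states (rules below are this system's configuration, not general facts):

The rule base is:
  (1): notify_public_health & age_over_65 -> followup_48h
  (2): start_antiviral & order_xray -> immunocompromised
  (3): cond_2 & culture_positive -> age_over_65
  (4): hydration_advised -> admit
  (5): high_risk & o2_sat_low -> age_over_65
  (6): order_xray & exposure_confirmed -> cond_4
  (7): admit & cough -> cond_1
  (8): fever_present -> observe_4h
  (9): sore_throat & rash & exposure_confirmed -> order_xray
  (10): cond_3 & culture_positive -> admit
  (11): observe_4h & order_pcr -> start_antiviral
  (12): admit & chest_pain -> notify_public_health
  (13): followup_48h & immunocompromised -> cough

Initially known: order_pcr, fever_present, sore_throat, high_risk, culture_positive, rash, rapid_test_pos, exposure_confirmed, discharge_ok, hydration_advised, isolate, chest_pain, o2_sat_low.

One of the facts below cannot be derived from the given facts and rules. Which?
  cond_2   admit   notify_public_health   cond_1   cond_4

cond_2

Round 1: (4) [hydration_advised -> admit]; (5) [high_risk & o2_sat_low -> age_over_65]; (8) [fever_present -> observe_4h]; (9) [sore_throat & rash & exposure_confirmed -> order_xray]. New: admit, age_over_65, observe_4h, order_xray.
Round 2: (6) [order_xray & exposure_confirmed -> cond_4]; (11) [observe_4h & order_pcr -> start_antiviral]; (12) [admit & chest_pain -> notify_public_health]. New: cond_4, start_antiviral, notify_public_health.
Round 3: (1) [notify_public_health & age_over_65 -> followup_48h]; (2) [start_antiviral & order_xray -> immunocompromised]. New: followup_48h, immunocompromised.
Round 4: (13) [followup_48h & immunocompromised -> cough]. New: cough.
Round 5: (7) [admit & cough -> cond_1]. New: cond_1.
Derived: admit (round 1), notify_public_health (round 2), cond_4 (round 2), cond_1 (round 5). cond_2 never appears in any round.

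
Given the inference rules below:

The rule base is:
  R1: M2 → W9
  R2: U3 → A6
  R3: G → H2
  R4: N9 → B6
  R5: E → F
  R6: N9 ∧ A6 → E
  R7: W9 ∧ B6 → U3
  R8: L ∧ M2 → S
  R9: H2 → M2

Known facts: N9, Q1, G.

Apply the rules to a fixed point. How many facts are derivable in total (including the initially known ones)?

[1] R3 [G → H2]; R4 [N9 → B6]. ⇒ new: H2, B6.
[2] R9 [H2 → M2]. ⇒ new: M2.
[3] R1 [M2 → W9]. ⇒ new: W9.
[4] R7 [W9 ∧ B6 → U3]. ⇒ new: U3.
[5] R2 [U3 → A6]. ⇒ new: A6.
[6] R6 [N9 ∧ A6 → E]. ⇒ new: E.
[7] R5 [E → F]. ⇒ new: F.
Closure: {A6, B6, E, F, G, H2, M2, N9, Q1, U3, W9} — 11 facts.

11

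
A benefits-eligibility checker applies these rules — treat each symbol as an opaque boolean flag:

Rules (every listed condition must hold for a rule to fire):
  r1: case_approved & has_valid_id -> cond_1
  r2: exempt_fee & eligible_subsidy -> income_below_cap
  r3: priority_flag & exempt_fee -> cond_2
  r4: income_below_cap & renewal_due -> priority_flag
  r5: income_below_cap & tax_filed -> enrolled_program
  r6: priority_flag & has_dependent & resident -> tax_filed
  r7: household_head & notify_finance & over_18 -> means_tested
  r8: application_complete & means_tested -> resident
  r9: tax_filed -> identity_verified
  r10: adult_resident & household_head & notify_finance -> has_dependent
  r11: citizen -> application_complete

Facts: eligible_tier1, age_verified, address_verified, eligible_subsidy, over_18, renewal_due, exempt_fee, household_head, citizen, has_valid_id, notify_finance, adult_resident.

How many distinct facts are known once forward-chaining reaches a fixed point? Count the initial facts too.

22

Round 1 — r2, r7, r10, r11, derive income_below_cap, means_tested, has_dependent, application_complete.
Round 2 — r4, r8, derive priority_flag, resident.
Round 3 — r3, r6, derive cond_2, tax_filed.
Round 4 — r5, r9, derive enrolled_program, identity_verified.
Closure: {address_verified, adult_resident, age_verified, application_complete, citizen, cond_2, eligible_subsidy, eligible_tier1, enrolled_program, exempt_fee, has_dependent, has_valid_id, household_head, identity_verified, income_below_cap, means_tested, notify_finance, over_18, priority_flag, renewal_due, resident, tax_filed} — 22 facts.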